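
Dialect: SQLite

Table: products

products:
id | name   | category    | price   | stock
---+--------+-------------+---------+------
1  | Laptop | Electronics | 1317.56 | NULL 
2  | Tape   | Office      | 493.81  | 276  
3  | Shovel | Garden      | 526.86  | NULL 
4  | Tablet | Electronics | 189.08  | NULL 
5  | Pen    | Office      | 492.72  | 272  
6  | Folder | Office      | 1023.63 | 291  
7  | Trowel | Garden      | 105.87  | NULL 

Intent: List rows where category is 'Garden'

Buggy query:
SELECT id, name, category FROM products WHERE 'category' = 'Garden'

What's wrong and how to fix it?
Bug: Single quotes denote string literals in SQL; the column name is being compared as a constant string

Fix: Remove the quotes around the column name (or use double quotes for an identifier)

Corrected query:
SELECT id, name, category FROM products WHERE category = 'Garden'

Result:
id | name   | category
---+--------+---------
3  | Shovel | Garden  
7  | Trowel | Garden  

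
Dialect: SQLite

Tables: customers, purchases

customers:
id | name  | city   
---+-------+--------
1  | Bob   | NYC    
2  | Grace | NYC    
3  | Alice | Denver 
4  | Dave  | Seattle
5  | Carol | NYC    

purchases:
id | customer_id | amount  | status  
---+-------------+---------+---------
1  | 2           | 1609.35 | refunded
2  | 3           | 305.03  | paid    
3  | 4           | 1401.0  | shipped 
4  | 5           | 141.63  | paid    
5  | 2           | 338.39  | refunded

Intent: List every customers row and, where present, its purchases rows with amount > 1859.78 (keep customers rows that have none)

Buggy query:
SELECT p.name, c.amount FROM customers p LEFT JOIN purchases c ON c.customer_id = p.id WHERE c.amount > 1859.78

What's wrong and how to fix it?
Bug: A WHERE condition on the right-hand table after LEFT JOIN drops unmatched parents

Fix: Move the right-table condition into the ON clause so unmatched parents are kept

Corrected query:
SELECT p.name, c.amount FROM customers p LEFT JOIN purchases c ON c.customer_id = p.id AND c.amount > 1859.78

Result:
name  | amount
------+-------
Bob   | NULL  
Grace | NULL  
Alice | NULL  
Dave  | NULL  
Carol | NULL  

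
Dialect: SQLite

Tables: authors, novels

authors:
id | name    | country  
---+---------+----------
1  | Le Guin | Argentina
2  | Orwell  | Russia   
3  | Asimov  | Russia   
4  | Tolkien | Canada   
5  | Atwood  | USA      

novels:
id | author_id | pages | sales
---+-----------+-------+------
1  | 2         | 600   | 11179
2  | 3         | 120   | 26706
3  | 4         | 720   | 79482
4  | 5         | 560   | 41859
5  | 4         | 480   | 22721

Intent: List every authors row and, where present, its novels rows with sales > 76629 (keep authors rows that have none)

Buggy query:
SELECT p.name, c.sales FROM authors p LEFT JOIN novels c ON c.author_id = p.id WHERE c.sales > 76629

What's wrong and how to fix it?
Bug: Filtering c.sales in WHERE discards the NULL rows produced by LEFT JOIN, turning it into an inner join

Fix: Move the right-table condition into the ON clause so unmatched parents are kept

Corrected query:
SELECT p.name, c.sales FROM authors p LEFT JOIN novels c ON c.author_id = p.id AND c.sales > 76629

Result:
name    | sales
--------+------
Le Guin | NULL 
Orwell  | NULL 
Asimov  | NULL 
Tolkien | 79482
Atwood  | NULL 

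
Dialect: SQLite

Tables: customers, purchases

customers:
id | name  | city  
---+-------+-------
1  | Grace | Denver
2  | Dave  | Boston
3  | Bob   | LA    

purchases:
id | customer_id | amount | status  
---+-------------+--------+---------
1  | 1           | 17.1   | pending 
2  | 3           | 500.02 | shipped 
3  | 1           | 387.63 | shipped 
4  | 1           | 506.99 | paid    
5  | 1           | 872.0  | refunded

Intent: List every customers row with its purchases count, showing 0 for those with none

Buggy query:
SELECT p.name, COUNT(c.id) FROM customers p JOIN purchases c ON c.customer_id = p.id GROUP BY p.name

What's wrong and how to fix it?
Bug: INNER JOIN drops customers rows that have no matching purchases rows

Fix: Switch to LEFT JOIN to retain unmatched parent rows

Corrected query:
SELECT p.name, COUNT(c.id) FROM customers p LEFT JOIN purchases c ON c.customer_id = p.id GROUP BY p.name

Result:
name  | COUNT(c.id)
------+------------
Bob   | 1          
Dave  | 0          
Grace | 4          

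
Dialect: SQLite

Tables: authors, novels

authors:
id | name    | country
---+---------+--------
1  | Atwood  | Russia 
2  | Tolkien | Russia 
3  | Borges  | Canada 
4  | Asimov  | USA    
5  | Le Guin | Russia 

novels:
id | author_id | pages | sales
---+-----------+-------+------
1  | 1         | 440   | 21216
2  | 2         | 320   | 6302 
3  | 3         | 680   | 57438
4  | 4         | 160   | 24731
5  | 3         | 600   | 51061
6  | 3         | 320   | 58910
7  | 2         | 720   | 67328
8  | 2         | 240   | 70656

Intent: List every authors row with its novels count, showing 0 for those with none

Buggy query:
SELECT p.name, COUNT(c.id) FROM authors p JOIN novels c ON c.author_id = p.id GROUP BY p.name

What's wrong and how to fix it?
Bug: INNER JOIN drops authors rows that have no matching novels rows

Fix: Switch to LEFT JOIN to retain unmatched parent rows

Corrected query:
SELECT p.name, COUNT(c.id) FROM authors p LEFT JOIN novels c ON c.author_id = p.id GROUP BY p.name

Result:
name    | COUNT(c.id)
--------+------------
Asimov  | 1          
Atwood  | 1          
Borges  | 3          
Le Guin | 0          
Tolkien | 3          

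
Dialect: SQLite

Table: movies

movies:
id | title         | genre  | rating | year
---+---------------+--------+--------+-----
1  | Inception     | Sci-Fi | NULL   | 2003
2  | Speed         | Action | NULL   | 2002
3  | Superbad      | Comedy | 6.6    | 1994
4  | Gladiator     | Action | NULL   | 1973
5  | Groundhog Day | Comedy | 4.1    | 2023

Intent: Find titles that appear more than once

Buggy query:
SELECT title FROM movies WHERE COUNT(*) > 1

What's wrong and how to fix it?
Bug: COUNT(*) is an aggregate and cannot be used in WHERE

Fix: GROUP BY title, then filter groups with HAVING COUNT(*) > 1

Corrected query:
SELECT title FROM movies GROUP BY title HAVING COUNT(*) > 1

Result:
(no rows)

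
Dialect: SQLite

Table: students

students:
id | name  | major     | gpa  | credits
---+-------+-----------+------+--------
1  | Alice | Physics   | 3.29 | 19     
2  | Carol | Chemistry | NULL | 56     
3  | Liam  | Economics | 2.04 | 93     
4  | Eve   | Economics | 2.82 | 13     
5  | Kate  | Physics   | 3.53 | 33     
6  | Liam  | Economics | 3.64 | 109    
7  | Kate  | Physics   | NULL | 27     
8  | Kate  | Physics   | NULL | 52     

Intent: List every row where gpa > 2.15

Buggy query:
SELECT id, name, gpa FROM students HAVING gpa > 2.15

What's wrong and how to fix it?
Bug: HAVING filters the output of aggregation, but this query has no GROUP BY and no aggregate functions, so SQLite rejects it (HAVING clause on a non-aggregate query); the condition here is per row

Fix: Replace HAVING with WHERE since the condition applies to individual rows

Corrected query:
SELECT id, name, gpa FROM students WHERE gpa > 2.15

Result:
id | name  | gpa 
---+-------+-----
1  | Alice | 3.29
4  | Eve   | 2.82
5  | Kate  | 3.53
6  | Liam  | 3.64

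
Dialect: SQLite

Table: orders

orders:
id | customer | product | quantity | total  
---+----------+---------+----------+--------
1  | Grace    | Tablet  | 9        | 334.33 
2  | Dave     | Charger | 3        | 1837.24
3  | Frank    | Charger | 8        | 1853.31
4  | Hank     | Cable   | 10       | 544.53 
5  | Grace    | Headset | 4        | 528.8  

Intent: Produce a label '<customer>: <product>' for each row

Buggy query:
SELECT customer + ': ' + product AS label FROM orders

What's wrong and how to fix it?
Bug: '+' is numeric addition; on text columns SQLite converts them to 0 instead of concatenating

Fix: Replace + with || to concatenate text

Corrected query:
SELECT customer || ': ' || product AS label FROM orders

Result:
label         
--------------
Grace: Tablet 
Dave: Charger 
Frank: Charger
Hank: Cable   
Grace: Headset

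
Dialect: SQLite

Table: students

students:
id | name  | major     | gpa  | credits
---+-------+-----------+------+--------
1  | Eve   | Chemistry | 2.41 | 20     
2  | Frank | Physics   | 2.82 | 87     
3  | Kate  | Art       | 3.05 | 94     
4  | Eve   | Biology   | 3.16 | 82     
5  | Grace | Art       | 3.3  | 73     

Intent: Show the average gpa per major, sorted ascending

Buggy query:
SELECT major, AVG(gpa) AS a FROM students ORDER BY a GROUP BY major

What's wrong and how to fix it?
Bug: GROUP BY must precede ORDER BY

Fix: Move ORDER BY to the end, after GROUP BY

Corrected query:
SELECT major, AVG(gpa) AS a FROM students GROUP BY major ORDER BY a

Result:
major     | a    
----------+------
Chemistry | 2.41 
Physics   | 2.82 
Biology   | 3.16 
Art       | 3.175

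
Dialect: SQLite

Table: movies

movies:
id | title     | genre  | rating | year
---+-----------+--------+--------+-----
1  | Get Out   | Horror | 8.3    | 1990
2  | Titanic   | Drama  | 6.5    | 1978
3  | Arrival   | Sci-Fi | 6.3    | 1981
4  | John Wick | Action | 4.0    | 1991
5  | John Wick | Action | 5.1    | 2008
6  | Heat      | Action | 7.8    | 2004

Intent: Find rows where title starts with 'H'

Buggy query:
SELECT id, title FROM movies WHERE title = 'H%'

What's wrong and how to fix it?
Bug: '=' compares the literal string including the % character; pattern matching needs LIKE

Fix: Use LIKE for wildcard pattern matching

Corrected query:
SELECT id, title FROM movies WHERE title LIKE 'H%'

Result:
id | title
---+------
6  | Heat 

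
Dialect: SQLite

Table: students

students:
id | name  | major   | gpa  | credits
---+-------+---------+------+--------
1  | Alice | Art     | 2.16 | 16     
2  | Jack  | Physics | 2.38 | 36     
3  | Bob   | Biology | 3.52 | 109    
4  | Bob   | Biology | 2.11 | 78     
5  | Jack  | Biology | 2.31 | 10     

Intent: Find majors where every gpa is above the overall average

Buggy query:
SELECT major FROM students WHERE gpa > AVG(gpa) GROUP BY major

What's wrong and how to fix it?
Bug: AVG() is an aggregate; it can't sit directly in WHERE

Fix: Use a subquery for AVG and a HAVING MIN(...) filter so the condition holds for every row in the group

Corrected query:
SELECT major FROM students GROUP BY major HAVING MIN(gpa) > (SELECT AVG(gpa) FROM students)

Result:
(no rows)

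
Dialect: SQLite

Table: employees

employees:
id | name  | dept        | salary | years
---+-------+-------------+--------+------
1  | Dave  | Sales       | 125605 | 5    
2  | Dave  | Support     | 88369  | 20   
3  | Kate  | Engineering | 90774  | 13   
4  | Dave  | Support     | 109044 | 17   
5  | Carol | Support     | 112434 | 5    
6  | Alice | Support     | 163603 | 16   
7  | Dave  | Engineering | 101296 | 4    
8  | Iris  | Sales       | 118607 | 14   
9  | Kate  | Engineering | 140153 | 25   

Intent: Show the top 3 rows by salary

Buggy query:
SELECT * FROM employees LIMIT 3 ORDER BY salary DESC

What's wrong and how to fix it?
Bug: ORDER BY cannot follow LIMIT; LIMIT is the final clause

Fix: Sort with ORDER BY, then apply LIMIT

Corrected query:
SELECT * FROM employees ORDER BY salary DESC LIMIT 3

Result:
id | name  | dept        | salary | years
---+-------+-------------+--------+------
6  | Alice | Support     | 163603 | 16   
9  | Kate  | Engineering | 140153 | 25   
1  | Dave  | Sales       | 125605 | 5    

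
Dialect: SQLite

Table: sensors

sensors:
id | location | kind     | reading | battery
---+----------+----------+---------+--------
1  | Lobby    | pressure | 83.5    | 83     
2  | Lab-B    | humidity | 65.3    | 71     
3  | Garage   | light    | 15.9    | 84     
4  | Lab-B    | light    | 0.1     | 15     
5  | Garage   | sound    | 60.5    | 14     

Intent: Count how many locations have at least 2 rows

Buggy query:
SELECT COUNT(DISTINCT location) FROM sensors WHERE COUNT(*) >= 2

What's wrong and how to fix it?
Bug: COUNT(*) cannot appear in WHERE; the per-group count doesn't exist yet

Fix: Use a subquery that GROUPs and filters with HAVING, then count its rows

Corrected query:
SELECT COUNT(*) FROM (SELECT location FROM sensors GROUP BY location HAVING COUNT(*) >= 2)

Result:
COUNT(*)
--------
2       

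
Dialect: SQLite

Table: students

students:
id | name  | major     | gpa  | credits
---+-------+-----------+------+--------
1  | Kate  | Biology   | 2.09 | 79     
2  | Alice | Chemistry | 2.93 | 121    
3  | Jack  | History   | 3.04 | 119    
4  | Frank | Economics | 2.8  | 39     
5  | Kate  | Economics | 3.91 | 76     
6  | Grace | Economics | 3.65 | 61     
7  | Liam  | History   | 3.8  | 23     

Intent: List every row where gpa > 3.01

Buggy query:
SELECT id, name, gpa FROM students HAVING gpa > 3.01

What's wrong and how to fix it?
Bug: HAVING filters the output of aggregation, but this query has no GROUP BY and no aggregate functions, so SQLite rejects it (HAVING clause on a non-aggregate query); the condition here is per row

Fix: Replace HAVING with WHERE since the condition applies to individual rows

Corrected query:
SELECT id, name, gpa FROM students WHERE gpa > 3.01

Result:
id | name  | gpa 
---+-------+-----
3  | Jack  | 3.04
5  | Kate  | 3.91
6  | Grace | 3.65
7  | Liam  | 3.8 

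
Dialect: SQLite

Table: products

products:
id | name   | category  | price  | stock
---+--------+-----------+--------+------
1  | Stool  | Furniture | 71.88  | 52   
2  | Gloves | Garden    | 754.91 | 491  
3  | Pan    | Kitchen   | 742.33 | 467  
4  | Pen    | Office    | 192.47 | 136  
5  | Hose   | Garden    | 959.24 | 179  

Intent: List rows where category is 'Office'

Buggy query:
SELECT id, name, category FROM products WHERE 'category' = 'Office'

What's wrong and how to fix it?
Bug: 'category' in single quotes is a string literal, not the column; the comparison is literal-vs-literal and never true

Fix: Remove the quotes around the column name (or use double quotes for an identifier)

Corrected query:
SELECT id, name, category FROM products WHERE category = 'Office'

Result:
id | name | category
---+------+---------
4  | Pen  | Office  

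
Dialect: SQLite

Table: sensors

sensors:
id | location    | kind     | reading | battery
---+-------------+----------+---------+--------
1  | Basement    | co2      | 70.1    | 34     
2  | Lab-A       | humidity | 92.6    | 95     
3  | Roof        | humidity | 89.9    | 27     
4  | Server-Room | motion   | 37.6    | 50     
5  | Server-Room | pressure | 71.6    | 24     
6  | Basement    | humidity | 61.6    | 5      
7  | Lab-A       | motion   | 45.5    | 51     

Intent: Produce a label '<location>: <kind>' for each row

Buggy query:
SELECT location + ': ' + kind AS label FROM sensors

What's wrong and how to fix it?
Bug: '+' is numeric addition; on text columns SQLite converts them to 0 instead of concatenating

Fix: Use the || operator for string concatenation

Corrected query:
SELECT location || ': ' || kind AS label FROM sensors

Result:
label                
---------------------
Basement: co2        
Lab-A: humidity      
Roof: humidity       
Server-Room: motion  
Server-Room: pressure
Basement: humidity   
Lab-A: motion        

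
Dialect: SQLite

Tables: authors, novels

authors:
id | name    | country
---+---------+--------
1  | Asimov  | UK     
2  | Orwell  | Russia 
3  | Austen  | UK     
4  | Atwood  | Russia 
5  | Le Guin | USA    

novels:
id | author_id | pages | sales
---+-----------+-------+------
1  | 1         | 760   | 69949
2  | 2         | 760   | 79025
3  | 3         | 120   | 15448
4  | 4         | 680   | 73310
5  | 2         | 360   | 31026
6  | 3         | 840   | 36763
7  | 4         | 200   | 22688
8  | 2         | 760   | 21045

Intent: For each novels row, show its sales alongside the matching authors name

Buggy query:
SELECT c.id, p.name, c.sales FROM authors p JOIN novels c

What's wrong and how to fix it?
Bug: Missing join condition: each novels row is matched to all authors rows instead of just its own

Fix: Add ON c.author_id = p.id to the JOIN

Corrected query:
SELECT c.id, p.name, c.sales FROM authors p JOIN novels c ON c.author_id = p.id

Result:
id | name   | sales
---+--------+------
1  | Asimov | 69949
2  | Orwell | 79025
3  | Austen | 15448
4  | Atwood | 73310
5  | Orwell | 31026
6  | Austen | 36763
7  | Atwood | 22688
8  | Orwell | 21045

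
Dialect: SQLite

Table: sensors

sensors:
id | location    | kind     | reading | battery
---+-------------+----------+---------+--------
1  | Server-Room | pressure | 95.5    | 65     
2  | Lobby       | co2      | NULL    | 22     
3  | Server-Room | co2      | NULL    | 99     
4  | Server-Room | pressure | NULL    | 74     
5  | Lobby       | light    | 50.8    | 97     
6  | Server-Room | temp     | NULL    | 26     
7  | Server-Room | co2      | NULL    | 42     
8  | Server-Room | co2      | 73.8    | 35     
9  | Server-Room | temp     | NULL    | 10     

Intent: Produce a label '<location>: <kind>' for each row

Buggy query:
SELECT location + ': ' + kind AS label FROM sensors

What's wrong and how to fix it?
Bug: SQLite uses || for string concatenation; + coerces text to numbers (yielding 0)

Fix: Replace + with || to concatenate text

Corrected query:
SELECT location || ': ' || kind AS label FROM sensors

Result:
label                
---------------------
Server-Room: pressure
Lobby: co2           
Server-Room: co2     
Server-Room: pressure
Lobby: light         
Server-Room: temp    
Server-Room: co2     
Server-Room: co2     
Server-Room: temp    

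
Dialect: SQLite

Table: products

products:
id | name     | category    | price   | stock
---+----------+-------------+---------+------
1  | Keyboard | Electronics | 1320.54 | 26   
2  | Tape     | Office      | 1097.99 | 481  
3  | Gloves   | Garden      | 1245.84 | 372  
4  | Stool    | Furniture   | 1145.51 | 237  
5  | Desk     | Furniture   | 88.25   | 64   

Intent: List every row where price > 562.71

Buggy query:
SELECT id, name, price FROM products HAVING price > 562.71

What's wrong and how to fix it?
Bug: HAVING filters the output of aggregation, but this query has no GROUP BY and no aggregate functions, so SQLite rejects it (HAVING clause on a non-aggregate query); the condition here is per row

Fix: Replace HAVING with WHERE since the condition applies to individual rows

Corrected query:
SELECT id, name, price FROM products WHERE price > 562.71

Result:
id | name     | price  
---+----------+--------
1  | Keyboard | 1320.54
2  | Tape     | 1097.99
3  | Gloves   | 1245.84
4  | Stool    | 1145.51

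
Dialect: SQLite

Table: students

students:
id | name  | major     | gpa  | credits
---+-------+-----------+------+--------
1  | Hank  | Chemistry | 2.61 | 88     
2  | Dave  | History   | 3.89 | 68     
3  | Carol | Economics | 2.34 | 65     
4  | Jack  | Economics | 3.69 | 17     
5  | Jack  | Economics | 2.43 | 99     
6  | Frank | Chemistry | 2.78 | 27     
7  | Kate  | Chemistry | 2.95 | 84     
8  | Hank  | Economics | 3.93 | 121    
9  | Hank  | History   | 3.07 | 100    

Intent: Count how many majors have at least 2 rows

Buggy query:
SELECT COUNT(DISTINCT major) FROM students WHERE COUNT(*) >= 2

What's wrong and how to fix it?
Bug: COUNT(*) cannot appear in WHERE; the per-group count doesn't exist yet

Fix: Use a subquery that GROUPs and filters with HAVING, then count its rows

Corrected query:
SELECT COUNT(*) FROM (SELECT major FROM students GROUP BY major HAVING COUNT(*) >= 2)

Result:
COUNT(*)
--------
3       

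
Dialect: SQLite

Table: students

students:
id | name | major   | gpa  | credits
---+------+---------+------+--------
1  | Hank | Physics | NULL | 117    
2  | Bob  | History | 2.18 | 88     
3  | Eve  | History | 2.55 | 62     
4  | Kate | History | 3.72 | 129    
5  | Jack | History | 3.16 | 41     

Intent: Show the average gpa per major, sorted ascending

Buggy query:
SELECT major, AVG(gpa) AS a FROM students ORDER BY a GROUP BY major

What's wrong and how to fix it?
Bug: ORDER BY appears before GROUP BY; SQL clause order requires GROUP BY first

Fix: Move ORDER BY to the end, after GROUP BY

Corrected query:
SELECT major, AVG(gpa) AS a FROM students GROUP BY major ORDER BY a

Result:
major   | a     
--------+-------
Physics | NULL  
History | 2.9025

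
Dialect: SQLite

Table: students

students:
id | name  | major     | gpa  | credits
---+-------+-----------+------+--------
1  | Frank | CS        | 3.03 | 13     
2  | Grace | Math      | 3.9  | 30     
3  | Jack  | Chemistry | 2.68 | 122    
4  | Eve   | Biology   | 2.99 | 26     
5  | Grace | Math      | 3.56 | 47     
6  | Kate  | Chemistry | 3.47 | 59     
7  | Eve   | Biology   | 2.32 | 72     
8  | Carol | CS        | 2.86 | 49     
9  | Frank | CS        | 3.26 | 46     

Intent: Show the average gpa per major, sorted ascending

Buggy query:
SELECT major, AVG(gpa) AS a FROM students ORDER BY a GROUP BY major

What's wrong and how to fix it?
Bug: GROUP BY must precede ORDER BY

Fix: Reorder: SELECT … FROM … GROUP BY … ORDER BY …

Corrected query:
SELECT major, AVG(gpa) AS a FROM students GROUP BY major ORDER BY a

Result:
major     | a    
----------+------
Biology   | 2.655
CS        | 3.05 
Chemistry | 3.075
Math      | 3.73 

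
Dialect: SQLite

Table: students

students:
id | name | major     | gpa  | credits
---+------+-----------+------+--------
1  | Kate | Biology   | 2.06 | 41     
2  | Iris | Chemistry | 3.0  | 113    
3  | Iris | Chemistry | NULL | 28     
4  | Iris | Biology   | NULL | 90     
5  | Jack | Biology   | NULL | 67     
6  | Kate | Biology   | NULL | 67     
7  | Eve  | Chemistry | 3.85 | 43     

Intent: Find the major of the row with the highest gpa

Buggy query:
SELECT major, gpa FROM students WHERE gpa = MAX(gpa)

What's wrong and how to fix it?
Bug: WHERE is evaluated per row; an aggregate over the whole table isn't defined there

Fix: Wrap MAX in a scalar subquery so WHERE compares against a single value

Corrected query:
SELECT major, gpa FROM students WHERE gpa = (SELECT MAX(gpa) FROM students)

Result:
major     | gpa 
----------+-----
Chemistry | 3.85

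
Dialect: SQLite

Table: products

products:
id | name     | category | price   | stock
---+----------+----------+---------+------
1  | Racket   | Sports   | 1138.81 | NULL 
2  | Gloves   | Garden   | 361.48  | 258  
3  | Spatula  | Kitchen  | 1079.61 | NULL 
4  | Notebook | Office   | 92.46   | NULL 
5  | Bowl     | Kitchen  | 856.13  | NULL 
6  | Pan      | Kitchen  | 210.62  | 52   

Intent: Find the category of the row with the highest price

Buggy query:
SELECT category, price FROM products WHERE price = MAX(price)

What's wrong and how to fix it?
Bug: WHERE is evaluated per row; an aggregate over the whole table isn't defined there

Fix: Use a subquery: WHERE price = (SELECT MAX(price) FROM products)

Corrected query:
SELECT category, price FROM products WHERE price = (SELECT MAX(price) FROM products)

Result:
category | price  
---------+--------
Sports   | 1138.81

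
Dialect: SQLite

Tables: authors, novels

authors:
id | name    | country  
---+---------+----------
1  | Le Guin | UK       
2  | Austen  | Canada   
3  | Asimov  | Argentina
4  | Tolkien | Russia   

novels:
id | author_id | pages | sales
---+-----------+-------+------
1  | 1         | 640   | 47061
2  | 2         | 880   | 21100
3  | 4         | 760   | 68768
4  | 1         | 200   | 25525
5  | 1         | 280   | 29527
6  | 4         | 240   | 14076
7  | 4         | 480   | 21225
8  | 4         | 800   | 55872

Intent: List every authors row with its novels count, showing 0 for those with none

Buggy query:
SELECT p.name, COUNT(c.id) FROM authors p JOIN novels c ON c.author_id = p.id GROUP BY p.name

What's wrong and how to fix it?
Bug: INNER JOIN drops authors rows that have no matching novels rows

Fix: Switch to LEFT JOIN to retain unmatched parent rows

Corrected query:
SELECT p.name, COUNT(c.id) FROM authors p LEFT JOIN novels c ON c.author_id = p.id GROUP BY p.name

Result:
name    | COUNT(c.id)
--------+------------
Asimov  | 0          
Austen  | 1          
Le Guin | 3          
Tolkien | 4          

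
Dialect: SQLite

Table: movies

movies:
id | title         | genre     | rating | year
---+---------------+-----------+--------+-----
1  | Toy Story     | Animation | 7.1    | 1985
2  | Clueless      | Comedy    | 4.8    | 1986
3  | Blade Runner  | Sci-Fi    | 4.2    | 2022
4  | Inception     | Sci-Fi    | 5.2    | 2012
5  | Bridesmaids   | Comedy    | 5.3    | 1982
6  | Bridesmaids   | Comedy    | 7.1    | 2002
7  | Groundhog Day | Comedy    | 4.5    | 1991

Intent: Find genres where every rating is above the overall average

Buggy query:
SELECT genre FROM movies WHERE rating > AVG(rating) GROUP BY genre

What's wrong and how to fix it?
Bug: WHERE evaluates per row before aggregation, so AVG() is unavailable

Fix: Use a subquery for AVG and a HAVING MIN(...) filter so the condition holds for every row in the group

Corrected query:
SELECT genre FROM movies GROUP BY genre HAVING MIN(rating) > (SELECT AVG(rating) FROM movies)

Result:
genre    
---------
Animation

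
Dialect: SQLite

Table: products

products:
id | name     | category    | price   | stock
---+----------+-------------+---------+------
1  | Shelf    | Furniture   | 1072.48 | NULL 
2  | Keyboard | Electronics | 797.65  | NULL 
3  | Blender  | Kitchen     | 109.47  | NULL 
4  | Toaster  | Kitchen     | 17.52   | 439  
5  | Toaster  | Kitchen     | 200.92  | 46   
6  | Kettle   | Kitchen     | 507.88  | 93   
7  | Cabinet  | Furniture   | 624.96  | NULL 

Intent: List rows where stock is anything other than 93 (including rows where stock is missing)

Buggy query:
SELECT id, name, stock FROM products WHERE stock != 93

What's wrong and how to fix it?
Bug: 'stock != 93' is unknown when stock is NULL, so NULL rows are silently excluded

Fix: Handle NULL separately with IS NULL alongside the inequality

Corrected query:
SELECT id, name, stock FROM products WHERE stock != 93 OR stock IS NULL

Result:
id | name     | stock
---+----------+------
1  | Shelf    | NULL 
2  | Keyboard | NULL 
3  | Blender  | NULL 
4  | Toaster  | 439  
5  | Toaster  | 46   
7  | Cabinet  | NULL 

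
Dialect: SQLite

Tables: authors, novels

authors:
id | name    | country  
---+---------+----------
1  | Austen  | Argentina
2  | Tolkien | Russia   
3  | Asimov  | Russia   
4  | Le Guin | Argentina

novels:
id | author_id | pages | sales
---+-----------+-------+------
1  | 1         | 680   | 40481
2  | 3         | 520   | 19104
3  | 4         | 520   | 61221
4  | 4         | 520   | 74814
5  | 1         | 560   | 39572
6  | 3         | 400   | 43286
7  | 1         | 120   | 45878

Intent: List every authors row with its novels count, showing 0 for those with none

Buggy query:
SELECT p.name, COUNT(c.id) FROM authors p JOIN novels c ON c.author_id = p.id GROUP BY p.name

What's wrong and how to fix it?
Bug: INNER JOIN drops authors rows that have no matching novels rows

Fix: Use LEFT JOIN so parents without children still appear (COUNT(c.id) gives 0)

Corrected query:
SELECT p.name, COUNT(c.id) FROM authors p LEFT JOIN novels c ON c.author_id = p.id GROUP BY p.name

Result:
name    | COUNT(c.id)
--------+------------
Asimov  | 2          
Austen  | 3          
Le Guin | 2          
Tolkien | 0          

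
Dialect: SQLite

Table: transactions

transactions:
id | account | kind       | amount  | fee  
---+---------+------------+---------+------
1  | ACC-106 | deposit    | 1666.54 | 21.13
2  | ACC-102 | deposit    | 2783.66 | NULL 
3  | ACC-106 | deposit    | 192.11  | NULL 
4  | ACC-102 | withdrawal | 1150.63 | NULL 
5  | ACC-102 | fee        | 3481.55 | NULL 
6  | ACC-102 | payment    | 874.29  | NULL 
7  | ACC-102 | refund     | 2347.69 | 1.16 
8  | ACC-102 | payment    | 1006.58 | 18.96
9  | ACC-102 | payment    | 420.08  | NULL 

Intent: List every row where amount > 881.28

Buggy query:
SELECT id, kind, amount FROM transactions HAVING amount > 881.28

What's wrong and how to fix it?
Bug: This is a non-aggregate query (no GROUP BY, no aggregates), so in SQLite the HAVING clause is invalid here; a row-level condition belongs in WHERE

Fix: Use WHERE for row-level filtering

Corrected query:
SELECT id, kind, amount FROM transactions WHERE amount > 881.28

Result:
id | kind       | amount 
---+------------+--------
1  | deposit    | 1666.54
2  | deposit    | 2783.66
4  | withdrawal | 1150.63
5  | fee        | 3481.55
7  | refund     | 2347.69
8  | payment    | 1006.58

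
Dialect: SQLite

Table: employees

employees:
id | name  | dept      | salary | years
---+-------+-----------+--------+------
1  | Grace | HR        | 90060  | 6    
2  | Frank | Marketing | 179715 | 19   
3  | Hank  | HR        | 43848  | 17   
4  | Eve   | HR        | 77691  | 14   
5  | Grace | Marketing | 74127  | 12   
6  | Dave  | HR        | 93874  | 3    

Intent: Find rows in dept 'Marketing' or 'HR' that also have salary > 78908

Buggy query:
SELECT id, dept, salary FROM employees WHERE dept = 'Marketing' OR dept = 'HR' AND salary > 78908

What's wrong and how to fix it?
Bug: Without parentheses, AND is evaluated before OR, so the salary filter only applies to the 'HR' branch

Fix: Add parentheses around the OR so the AND applies to both alternatives

Corrected query:
SELECT id, dept, salary FROM employees WHERE (dept = 'Marketing' OR dept = 'HR') AND salary > 78908

Result:
id | dept      | salary
---+-----------+-------
1  | HR        | 90060 
2  | Marketing | 179715
6  | HR        | 93874 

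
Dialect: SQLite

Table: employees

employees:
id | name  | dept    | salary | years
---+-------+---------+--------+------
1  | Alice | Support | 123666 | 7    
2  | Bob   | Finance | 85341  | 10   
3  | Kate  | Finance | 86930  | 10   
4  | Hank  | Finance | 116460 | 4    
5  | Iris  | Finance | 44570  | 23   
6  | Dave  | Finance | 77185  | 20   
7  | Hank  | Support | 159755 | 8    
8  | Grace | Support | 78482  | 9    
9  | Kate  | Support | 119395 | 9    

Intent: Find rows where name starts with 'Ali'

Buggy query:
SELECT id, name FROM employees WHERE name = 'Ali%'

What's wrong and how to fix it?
Bug: '=' compares the literal string including the % character; pattern matching needs LIKE

Fix: Replace '=' with LIKE so 'Ali%' is treated as a pattern

Corrected query:
SELECT id, name FROM employees WHERE name LIKE 'Ali%'

Result:
id | name 
---+------
1  | Alice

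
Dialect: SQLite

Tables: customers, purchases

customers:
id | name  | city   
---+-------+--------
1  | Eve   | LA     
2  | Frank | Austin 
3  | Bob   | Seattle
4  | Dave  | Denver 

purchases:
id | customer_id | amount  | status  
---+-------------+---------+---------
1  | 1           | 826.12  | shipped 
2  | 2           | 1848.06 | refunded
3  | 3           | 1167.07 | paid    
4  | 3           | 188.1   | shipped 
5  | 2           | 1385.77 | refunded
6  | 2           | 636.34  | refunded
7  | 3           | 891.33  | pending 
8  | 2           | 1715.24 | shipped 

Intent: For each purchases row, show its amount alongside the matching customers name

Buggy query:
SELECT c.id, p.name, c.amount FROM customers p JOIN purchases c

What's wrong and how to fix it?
Bug: Missing join condition: each purchases row is matched to all customers rows instead of just its own

Fix: Specify the join condition linking the foreign key to the parent id

Corrected query:
SELECT c.id, p.name, c.amount FROM customers p JOIN purchases c ON c.customer_id = p.id

Result:
id | name  | amount 
---+-------+--------
1  | Eve   | 826.12 
2  | Frank | 1848.06
3  | Bob   | 1167.07
4  | Bob   | 188.1  
5  | Frank | 1385.77
6  | Frank | 636.34 
7  | Bob   | 891.33 
8  | Frank | 1715.24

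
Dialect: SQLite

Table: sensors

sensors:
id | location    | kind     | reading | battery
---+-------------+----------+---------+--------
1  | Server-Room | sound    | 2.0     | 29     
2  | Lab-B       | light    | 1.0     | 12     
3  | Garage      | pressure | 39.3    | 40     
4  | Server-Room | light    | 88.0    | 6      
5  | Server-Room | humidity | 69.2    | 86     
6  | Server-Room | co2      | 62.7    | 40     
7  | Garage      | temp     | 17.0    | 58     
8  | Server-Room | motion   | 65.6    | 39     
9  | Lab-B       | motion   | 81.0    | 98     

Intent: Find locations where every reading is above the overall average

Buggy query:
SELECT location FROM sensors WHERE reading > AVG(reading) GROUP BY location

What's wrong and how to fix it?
Bug: WHERE evaluates per row before aggregation, so AVG() is unavailable

Fix: Compute the overall average in a scalar subquery and compare each group's MIN against it in HAVING

Corrected query:
SELECT location FROM sensors GROUP BY location HAVING MIN(reading) > (SELECT AVG(reading) FROM sensors)

Result:
(no rows)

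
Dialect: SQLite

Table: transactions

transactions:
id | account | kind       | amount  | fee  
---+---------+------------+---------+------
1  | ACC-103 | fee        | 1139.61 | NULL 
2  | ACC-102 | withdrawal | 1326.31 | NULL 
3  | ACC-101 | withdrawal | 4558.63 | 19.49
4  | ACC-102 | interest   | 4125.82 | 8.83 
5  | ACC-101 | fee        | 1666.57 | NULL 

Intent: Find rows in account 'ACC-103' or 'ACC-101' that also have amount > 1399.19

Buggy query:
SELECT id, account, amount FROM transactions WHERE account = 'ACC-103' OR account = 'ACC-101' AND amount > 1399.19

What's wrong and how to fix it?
Bug: AND binds tighter than OR, so this parses as account = 'ACC-103' OR (account = 'ACC-101' AND amount > 1399.19)

Fix: Group the OR with parentheses (or use IN), then AND the threshold

Corrected query:
SELECT id, account, amount FROM transactions WHERE (account = 'ACC-103' OR account = 'ACC-101') AND amount > 1399.19

Result:
id | account | amount 
---+---------+--------
3  | ACC-101 | 4558.63
5  | ACC-101 | 1666.57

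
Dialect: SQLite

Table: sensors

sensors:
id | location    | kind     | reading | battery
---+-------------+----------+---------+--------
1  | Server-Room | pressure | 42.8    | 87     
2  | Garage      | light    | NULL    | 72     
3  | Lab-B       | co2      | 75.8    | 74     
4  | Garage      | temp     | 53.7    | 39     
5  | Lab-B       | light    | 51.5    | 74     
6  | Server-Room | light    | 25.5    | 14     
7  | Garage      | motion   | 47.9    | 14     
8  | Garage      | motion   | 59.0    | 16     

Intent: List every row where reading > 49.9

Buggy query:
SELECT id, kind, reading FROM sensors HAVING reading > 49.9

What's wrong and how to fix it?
Bug: HAVING filters the output of aggregation, but this query has no GROUP BY and no aggregate functions, so SQLite rejects it (HAVING clause on a non-aggregate query); the condition here is per row

Fix: Replace HAVING with WHERE since the condition applies to individual rows

Corrected query:
SELECT id, kind, reading FROM sensors WHERE reading > 49.9

Result:
id | kind   | reading
---+--------+--------
3  | co2    | 75.8   
4  | temp   | 53.7   
5  | light  | 51.5   
8  | motion | 59     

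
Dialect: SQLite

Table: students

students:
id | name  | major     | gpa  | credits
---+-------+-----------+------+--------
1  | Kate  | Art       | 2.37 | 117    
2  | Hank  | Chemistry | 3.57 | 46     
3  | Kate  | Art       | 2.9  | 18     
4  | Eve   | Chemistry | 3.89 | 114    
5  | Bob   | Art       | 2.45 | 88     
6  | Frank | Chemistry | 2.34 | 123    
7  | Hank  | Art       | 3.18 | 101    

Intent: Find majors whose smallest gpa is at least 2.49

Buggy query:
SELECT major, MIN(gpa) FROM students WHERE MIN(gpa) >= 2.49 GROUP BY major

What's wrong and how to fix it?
Bug: Aggregates like MIN are computed per group after WHERE runs

Fix: Replace WHERE with HAVING after the GROUP BY

Corrected query:
SELECT major, MIN(gpa) FROM students GROUP BY major HAVING MIN(gpa) >= 2.49

Result:
(no rows)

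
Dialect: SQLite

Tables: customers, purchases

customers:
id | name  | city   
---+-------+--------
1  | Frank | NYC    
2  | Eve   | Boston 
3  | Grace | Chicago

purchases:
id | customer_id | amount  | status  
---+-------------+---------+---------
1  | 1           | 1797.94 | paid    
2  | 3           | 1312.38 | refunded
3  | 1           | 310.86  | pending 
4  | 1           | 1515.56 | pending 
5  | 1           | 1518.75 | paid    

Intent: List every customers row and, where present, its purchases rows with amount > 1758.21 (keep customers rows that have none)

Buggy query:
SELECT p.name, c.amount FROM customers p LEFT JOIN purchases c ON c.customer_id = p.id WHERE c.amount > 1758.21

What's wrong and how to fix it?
Bug: Filtering c.amount in WHERE discards the NULL rows produced by LEFT JOIN, turning it into an inner join

Fix: Move the right-table condition into the ON clause so unmatched parents are kept

Corrected query:
SELECT p.name, c.amount FROM customers p LEFT JOIN purchases c ON c.customer_id = p.id AND c.amount > 1758.21

Result:
name  | amount 
------+--------
Frank | 1797.94
Eve   | NULL   
Grace | NULL   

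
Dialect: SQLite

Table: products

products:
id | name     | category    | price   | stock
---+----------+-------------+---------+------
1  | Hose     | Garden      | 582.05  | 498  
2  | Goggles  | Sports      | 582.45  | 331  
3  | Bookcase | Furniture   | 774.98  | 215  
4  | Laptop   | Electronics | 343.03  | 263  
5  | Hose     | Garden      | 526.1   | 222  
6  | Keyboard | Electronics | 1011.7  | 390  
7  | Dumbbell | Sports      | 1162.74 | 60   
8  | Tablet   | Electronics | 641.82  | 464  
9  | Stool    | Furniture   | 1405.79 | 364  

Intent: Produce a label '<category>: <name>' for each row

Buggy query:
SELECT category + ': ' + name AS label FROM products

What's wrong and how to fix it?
Bug: '+' is numeric addition; on text columns SQLite converts them to 0 instead of concatenating

Fix: Replace + with || to concatenate text

Corrected query:
SELECT category || ': ' || name AS label FROM products

Result:
label                
---------------------
Garden: Hose         
Sports: Goggles      
Furniture: Bookcase  
Electronics: Laptop  
Garden: Hose         
Electronics: Keyboard
Sports: Dumbbell     
Electronics: Tablet  
Furniture: Stool     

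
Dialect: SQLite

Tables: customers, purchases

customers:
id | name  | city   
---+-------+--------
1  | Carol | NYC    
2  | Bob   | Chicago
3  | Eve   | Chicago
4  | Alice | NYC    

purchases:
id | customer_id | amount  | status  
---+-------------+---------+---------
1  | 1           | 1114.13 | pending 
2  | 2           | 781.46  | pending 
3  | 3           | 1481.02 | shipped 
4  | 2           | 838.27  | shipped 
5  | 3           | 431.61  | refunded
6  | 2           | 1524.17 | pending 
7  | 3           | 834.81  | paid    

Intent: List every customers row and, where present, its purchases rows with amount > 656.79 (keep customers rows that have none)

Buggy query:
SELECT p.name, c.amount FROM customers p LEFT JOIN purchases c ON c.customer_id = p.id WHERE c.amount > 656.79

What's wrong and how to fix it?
Bug: Filtering c.amount in WHERE discards the NULL rows produced by LEFT JOIN, turning it into an inner join

Fix: Put 'c.amount > 656.79' in the JOIN's ON clause instead of WHERE

Corrected query:
SELECT p.name, c.amount FROM customers p LEFT JOIN purchases c ON c.customer_id = p.id AND c.amount > 656.79

Result:
name  | amount 
------+--------
Carol | 1114.13
Bob   | 781.46 
Bob   | 838.27 
Bob   | 1524.17
Eve   | 834.81 
Eve   | 1481.02
Alice | NULL   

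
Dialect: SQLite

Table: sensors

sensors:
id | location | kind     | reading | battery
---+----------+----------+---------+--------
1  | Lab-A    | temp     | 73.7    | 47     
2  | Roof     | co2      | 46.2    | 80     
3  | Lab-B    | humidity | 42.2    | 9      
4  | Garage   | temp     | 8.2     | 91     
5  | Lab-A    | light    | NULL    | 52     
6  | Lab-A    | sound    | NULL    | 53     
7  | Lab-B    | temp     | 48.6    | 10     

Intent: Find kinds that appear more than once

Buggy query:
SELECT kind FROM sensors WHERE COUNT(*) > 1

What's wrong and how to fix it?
Bug: WHERE can't reference COUNT(*); aggregates are computed after WHERE

Fix: Group first, then use HAVING for the count condition

Corrected query:
SELECT kind FROM sensors GROUP BY kind HAVING COUNT(*) > 1

Result:
kind
----
temp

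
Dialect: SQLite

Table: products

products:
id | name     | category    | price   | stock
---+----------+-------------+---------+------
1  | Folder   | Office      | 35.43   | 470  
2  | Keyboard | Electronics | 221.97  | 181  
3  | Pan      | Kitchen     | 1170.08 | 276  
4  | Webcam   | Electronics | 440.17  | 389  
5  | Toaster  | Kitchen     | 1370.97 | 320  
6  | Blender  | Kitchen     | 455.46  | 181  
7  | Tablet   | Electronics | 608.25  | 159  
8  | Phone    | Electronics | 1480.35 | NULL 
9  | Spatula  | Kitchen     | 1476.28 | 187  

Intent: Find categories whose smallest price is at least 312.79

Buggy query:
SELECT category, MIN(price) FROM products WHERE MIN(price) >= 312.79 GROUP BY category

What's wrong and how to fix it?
Bug: Aggregates like MIN are computed per group after WHERE runs

Fix: Replace WHERE with HAVING after the GROUP BY

Corrected query:
SELECT category, MIN(price) FROM products GROUP BY category HAVING MIN(price) >= 312.79

Result:
category | MIN(price)
---------+-----------
Kitchen  | 455.46    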